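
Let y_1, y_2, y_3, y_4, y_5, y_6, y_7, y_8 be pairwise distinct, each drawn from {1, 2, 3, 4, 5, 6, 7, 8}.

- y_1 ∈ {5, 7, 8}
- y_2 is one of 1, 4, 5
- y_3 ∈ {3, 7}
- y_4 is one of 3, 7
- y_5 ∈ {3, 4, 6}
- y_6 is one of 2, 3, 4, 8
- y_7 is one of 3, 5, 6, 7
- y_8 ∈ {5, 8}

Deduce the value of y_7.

6

The 8 variables draw from only 8 values {1, 2, 3, 4, 5, 6, 7, 8}, so each is used; only y_2 can be 1, hence y_2 = 1.
The 7 still-open variables draw from only 7 values {2, 3, 4, 5, 6, 7, 8}, so each is used; only y_6 can be 2, hence y_6 = 2.
The 6 still-open variables together cover exactly {3, 4, 5, 6, 7, 8} — 6 values for 6 variables — and 4 appears only in y_5's list, so y_5 = 4.
The 5 still-open variables together cover exactly {3, 5, 6, 7, 8} — 5 values for 5 variables — and 6 appears only in y_7's list, so y_7 = 6.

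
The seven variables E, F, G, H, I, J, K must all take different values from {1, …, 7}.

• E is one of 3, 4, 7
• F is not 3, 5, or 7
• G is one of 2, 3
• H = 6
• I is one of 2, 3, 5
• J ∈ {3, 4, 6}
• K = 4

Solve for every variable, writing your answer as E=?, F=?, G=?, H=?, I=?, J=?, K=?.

E=7, F=1, G=2, H=6, I=5, J=3, K=4

H has just one choice, so H = 6. Eliminate 6 elsewhere: F, J.
That leaves K = 4. So E, F, J can't be 4.
That leaves J = 3. Strike 3 from E, G, I.
E's domain is down to {7}, so E = 7.
G has just one choice, so G = 2. Eliminate 2 elsewhere: F, I.
I must be 5 (only option left).
F's domain is down to {1}, so F = 1.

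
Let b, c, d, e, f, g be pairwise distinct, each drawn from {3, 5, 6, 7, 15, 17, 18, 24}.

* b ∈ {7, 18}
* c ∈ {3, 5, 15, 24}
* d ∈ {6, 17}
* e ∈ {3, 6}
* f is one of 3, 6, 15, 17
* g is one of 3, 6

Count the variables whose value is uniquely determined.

2

e and g share exactly the 2 values {3, 6}; by pigeonhole those values go to them, so strike 3, 6 from c, d, f.
d must be 17 (only option left). Eliminate 17 elsewhere: f.
f has just one choice, so f = 15. Remove 15 from c.
Determined: d=17, f=15. The other variables each still have more than one consistent value. That makes 2.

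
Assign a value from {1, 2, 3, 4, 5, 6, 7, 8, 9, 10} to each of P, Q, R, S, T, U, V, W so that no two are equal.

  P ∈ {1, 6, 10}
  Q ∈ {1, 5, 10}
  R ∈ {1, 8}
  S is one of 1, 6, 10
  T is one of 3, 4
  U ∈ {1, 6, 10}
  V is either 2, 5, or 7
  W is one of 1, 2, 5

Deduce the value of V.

7

P, S, U share exactly the 3 values {1, 6, 10}; by pigeonhole those values go to them, so strike 1, 6, 10 from Q, R, W.
That leaves Q = 5. Remove 5 from V, W.
R's domain is down to {8}, so R = 8.
That leaves W = 2. Strike 2 from V.
So V = 7.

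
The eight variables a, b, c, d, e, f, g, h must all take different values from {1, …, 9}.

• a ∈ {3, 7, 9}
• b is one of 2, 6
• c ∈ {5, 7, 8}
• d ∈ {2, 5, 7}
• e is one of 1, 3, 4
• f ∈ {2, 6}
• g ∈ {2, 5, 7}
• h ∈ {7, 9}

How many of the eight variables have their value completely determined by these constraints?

3

b and f share exactly the 2 values {2, 6}; by pigeonhole those values go to them, so strike 2, 6 from d, g.
The 2 variables d and g are confined to {5, 7}, which locks those values in; drop them from a, c, h.
c's domain is down to {8}, so c = 8.
h must be 9 (only option left). Eliminate 9 elsewhere: a.
a has just one choice, so a = 3. Eliminate 3 elsewhere: e.
Determined: a=3, c=8, h=9. The other variables each still have more than one consistent value. That makes 3.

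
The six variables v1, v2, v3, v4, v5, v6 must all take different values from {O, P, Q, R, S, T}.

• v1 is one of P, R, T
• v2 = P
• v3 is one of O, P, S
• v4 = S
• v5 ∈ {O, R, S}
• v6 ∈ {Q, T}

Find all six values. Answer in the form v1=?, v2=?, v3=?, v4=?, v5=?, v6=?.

v1=T, v2=P, v3=O, v4=S, v5=R, v6=Q

v2 has just one choice, so v2 = P. So v1, v3 can't be P.
v4 has just one choice, so v4 = S. Strike S from v3, v5.
v3's domain is down to {O}, so v3 = O. Strike O from v5.
v5 has just one choice, so v5 = R. So v1 can't be R.
v1's domain is down to {T}, so v1 = T. Remove T from v6.
v6's domain is down to {Q}, so v6 = Q.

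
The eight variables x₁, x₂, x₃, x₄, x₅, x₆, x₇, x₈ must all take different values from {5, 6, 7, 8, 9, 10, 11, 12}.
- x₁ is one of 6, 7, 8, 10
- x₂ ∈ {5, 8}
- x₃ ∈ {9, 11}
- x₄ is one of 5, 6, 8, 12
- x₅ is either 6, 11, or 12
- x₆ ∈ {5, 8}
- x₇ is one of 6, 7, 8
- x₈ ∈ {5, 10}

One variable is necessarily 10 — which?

x₈

Among the 8 variables, 9 fits only x₃ (and all 8 values in {5, 6, 7, 8, 9, 10, 11, 12} must be used), so x₃ = 9.
The 7 still-open variables draw from only 7 values {5, 6, 7, 8, 10, 11, 12}, so each is used; only x₅ can be 11, hence x₅ = 11.
The 6 still-open variables together cover exactly {5, 6, 7, 8, 10, 12} — 6 values for 6 variables — and 12 appears only in x₄'s list, so x₄ = 12.
x₂ and x₆ share exactly the 2 values {5, 8}; by pigeonhole those values go to them, so strike 5, 8 from x₁, x₇, x₈.
So 10 goes to x₈.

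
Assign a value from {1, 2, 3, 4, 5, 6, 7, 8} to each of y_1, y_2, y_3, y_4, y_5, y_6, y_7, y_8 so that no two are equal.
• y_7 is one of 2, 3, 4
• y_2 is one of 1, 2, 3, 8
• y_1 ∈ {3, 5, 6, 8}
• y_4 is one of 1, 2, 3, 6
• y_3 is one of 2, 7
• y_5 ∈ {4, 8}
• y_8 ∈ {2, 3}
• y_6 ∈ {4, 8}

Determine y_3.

7

Among the 8 variables, 5 fits only y_1 (and all 8 values in {1, 2, 3, 4, 5, 6, 7, 8} must be used), so y_1 = 5.
The 7 still-open variables together cover exactly {1, 2, 3, 4, 6, 7, 8} — 7 values for 7 variables — and 6 appears only in y_4's list, so y_4 = 6.
Among the 6 still-open variables, 1 fits only y_2 (and all 6 values in {1, 2, 3, 4, 7, 8} must be used), so y_2 = 1.
The 5 still-open variables draw from only 5 values {2, 3, 4, 7, 8}, so each is used; only y_3 can be 7, hence y_3 = 7.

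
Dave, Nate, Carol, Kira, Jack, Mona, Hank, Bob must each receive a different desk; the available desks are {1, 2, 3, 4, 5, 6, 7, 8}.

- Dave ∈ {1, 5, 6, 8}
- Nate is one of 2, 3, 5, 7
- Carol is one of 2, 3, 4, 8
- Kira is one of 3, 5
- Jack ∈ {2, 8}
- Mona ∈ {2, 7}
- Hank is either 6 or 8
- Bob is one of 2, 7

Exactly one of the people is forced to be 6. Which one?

Hank

The 8 variables together cover exactly {1, 2, 3, 4, 5, 6, 7, 8} — 8 values for 8 variables — and 1 appears only in Dave's list, so Dave = 1.
The 7 still-open variables draw from only 7 values {2, 3, 4, 5, 6, 7, 8}, so each is used; only Carol can be 4, hence Carol = 4.
The 6 still-open variables draw from only 6 values {2, 3, 5, 6, 7, 8}, so each is used; only Hank can be 6, hence Hank = 6.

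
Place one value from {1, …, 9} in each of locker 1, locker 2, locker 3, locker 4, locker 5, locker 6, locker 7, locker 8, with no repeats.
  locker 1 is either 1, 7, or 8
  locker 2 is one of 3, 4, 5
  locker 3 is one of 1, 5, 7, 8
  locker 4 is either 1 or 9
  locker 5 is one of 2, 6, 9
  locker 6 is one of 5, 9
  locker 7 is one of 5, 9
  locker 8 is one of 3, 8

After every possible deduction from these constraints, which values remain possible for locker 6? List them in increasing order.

locker 6 and locker 7 share exactly the 2 values {5, 9}; by pigeonhole those values go to them, so strike 5, 9 from locker 2, locker 3, locker 4, locker 5.
locker 4 has just one choice, so locker 4 = 1. Strike 1 from locker 1, locker 3.
locker 1 and locker 3 share exactly the 2 values {7, 8}; by pigeonhole those values go to them, so strike 7, 8 from locker 8.
That leaves locker 8 = 3. Strike 3 from locker 2.
locker 2 must be 4 (only option left).
No further eliminations apply; locker 6 can still be any of 5, 9.

5, 9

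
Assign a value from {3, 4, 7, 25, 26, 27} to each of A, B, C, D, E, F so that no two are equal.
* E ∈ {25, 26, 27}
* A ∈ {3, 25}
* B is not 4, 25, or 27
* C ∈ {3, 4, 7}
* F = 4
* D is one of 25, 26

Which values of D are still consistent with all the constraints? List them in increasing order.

F has just one choice, so F = 4. Remove 4 from C.
Among the 5 still-open variables, 27 fits only E (and all 5 values in {3, 7, 25, 26, 27} must be used), so E = 27.
No further eliminations apply; D can still be any of 25, 26.

25, 26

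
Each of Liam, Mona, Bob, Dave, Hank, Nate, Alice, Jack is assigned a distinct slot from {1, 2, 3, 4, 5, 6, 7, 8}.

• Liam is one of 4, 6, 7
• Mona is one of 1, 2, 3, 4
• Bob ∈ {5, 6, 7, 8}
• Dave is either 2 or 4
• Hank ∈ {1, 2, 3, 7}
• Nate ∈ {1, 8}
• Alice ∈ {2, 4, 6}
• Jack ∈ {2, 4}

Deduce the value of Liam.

7

The 8 variables together cover exactly {1, 2, 3, 4, 5, 6, 7, 8} — 8 values for 8 variables — and 5 appears only in Bob's list, so Bob = 5.
The 7 still-open variables draw from only 7 values {1, 2, 3, 4, 6, 7, 8}, so each is used; only Nate can be 8, hence Nate = 8.
Dave and Jack between them cover only {2, 4} — a naked pair. Remove those values from Liam, Mona, Hank, Alice.
That leaves Alice = 6. Eliminate 6 elsewhere: Liam.
So Liam = 7.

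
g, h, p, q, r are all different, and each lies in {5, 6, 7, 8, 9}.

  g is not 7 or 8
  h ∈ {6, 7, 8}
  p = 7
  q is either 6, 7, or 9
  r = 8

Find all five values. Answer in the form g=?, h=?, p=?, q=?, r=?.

g=5, h=6, p=7, q=9, r=8

p has just one choice, so p = 7. Eliminate 7 elsewhere: h, q.
r's domain is down to {8}, so r = 8. Strike 8 from h.
h must be 6 (only option left). Eliminate 6 elsewhere: g, q.
q has just one choice, so q = 9. So g can't be 9.
g has just one choice, so g = 5.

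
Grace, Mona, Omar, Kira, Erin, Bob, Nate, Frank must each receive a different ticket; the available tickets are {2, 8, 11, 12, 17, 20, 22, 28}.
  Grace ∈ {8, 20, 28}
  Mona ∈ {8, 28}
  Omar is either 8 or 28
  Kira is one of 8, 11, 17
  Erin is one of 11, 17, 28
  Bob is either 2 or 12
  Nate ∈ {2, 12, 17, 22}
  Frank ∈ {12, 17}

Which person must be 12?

The 8 variables together cover exactly {2, 8, 11, 12, 17, 20, 22, 28} — 8 values for 8 variables — and 20 appears only in Grace's list, so Grace = 20.
The 7 still-open variables draw from only 7 values {2, 8, 11, 12, 17, 22, 28}, so each is used; only Nate can be 22, hence Nate = 22.
The 6 still-open variables together cover exactly {2, 8, 11, 12, 17, 28} — 6 values for 6 variables — and 2 appears only in Bob's list, so Bob = 2.
The 5 still-open variables draw from only 5 values {8, 11, 12, 17, 28}, so each is used; only Frank can be 12, hence Frank = 12.

Frank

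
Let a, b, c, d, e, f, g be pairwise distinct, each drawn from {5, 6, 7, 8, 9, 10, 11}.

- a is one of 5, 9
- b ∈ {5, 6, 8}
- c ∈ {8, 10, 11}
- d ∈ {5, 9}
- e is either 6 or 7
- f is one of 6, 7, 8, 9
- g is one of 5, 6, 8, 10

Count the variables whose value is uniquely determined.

Among the 7 variables, 11 fits only c (and all 7 values in {5, 6, 7, 8, 9, 10, 11} must be used), so c = 11.
The 6 still-open variables draw from only 6 values {5, 6, 7, 8, 9, 10}, so each is used; only g can be 10, hence g = 10.
The 2 variables a and d are confined to {5, 9}, which locks those values in; drop them from b, f.
Determined: c=11, g=10. The other variables each still have more than one consistent value. That makes 2.

2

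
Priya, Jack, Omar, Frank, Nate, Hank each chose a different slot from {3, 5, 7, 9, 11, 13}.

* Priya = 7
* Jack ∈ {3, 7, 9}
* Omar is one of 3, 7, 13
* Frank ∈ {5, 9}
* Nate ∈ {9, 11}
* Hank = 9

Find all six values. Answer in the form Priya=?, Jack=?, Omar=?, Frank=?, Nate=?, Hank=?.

Priya has just one choice, so Priya = 7. So Jack, Omar can't be 7.
That leaves Hank = 9. Remove 9 from Jack, Frank, Nate.
That leaves Jack = 3. Remove 3 from Omar.
Omar has just one choice, so Omar = 13.
Frank must be 5 (only option left).
Nate has just one choice, so Nate = 11.

Priya=7, Jack=3, Omar=13, Frank=5, Nate=11, Hank=9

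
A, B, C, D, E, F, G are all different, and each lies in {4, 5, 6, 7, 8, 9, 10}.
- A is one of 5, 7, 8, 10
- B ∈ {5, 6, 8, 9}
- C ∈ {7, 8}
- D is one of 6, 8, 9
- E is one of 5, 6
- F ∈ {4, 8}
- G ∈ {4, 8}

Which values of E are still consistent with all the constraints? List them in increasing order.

The 7 variables draw from only 7 values {4, 5, 6, 7, 8, 9, 10}, so each is used; only A can be 10, hence A = 10.
Among the 6 still-open variables, 7 fits only C (and all 6 values in {4, 5, 6, 7, 8, 9} must be used), so C = 7.
F and G between them cover only {4, 8} — a naked pair. Remove those values from B, D.
No further eliminations apply; E can still be any of 5, 6.

5, 6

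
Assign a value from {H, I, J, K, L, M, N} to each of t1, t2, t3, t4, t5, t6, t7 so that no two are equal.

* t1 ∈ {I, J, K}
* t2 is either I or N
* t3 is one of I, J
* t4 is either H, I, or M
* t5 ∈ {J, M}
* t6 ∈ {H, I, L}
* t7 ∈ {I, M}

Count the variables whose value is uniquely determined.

4

The 7 variables together cover exactly {H, I, J, K, L, M, N} — 7 values for 7 variables — and K appears only in t1's list, so t1 = K.
The 6 still-open variables together cover exactly {H, I, J, L, M, N} — 6 values for 6 variables — and L appears only in t6's list, so t6 = L.
Among the 5 still-open variables, H fits only t4 (and all 5 values in {H, I, J, M, N} must be used), so t4 = H.
Among the 4 still-open variables, N fits only t2 (and all 4 values in {I, J, M, N} must be used), so t2 = N.
Determined: t1=K, t2=N, t4=H, t6=L. The other variables each still have more than one consistent value. That makes 4.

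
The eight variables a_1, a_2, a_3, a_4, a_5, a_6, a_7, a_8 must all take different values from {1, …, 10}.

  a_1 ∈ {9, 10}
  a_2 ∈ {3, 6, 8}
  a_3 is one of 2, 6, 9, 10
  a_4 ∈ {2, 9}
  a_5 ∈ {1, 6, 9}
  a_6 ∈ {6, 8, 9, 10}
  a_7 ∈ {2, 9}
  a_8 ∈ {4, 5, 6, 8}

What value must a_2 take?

3

a_4 and a_7 share exactly the 2 values {2, 9}; by pigeonhole those values go to them, so strike 2, 9 from a_1, a_3, a_5, a_6.
That leaves a_1 = 10. Eliminate 10 elsewhere: a_3, a_6.
a_3 has just one choice, so a_3 = 6. Strike 6 from a_2, a_5, a_6, a_8.
a_5 has just one choice, so a_5 = 1.
a_6 has just one choice, so a_6 = 8. Remove 8 from a_2, a_8.
So a_2 = 3.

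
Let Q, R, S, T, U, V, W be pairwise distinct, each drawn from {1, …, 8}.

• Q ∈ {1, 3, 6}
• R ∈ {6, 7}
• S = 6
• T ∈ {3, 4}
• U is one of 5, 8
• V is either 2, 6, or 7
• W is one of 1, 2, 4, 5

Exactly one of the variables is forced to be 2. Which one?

V

S's domain is down to {6}, so S = 6. Eliminate 6 elsewhere: Q, R, V.
R must be 7 (only option left). Eliminate 7 elsewhere: V.
So 2 goes to V.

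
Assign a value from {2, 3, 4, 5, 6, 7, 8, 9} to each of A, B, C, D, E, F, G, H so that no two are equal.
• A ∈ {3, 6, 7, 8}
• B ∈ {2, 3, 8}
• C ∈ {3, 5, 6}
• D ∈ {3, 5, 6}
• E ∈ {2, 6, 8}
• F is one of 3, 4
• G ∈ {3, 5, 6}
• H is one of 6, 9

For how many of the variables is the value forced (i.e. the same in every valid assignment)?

The 8 variables together cover exactly {2, 3, 4, 5, 6, 7, 8, 9} — 8 values for 8 variables — and 4 appears only in F's list, so F = 4.
Among the 7 still-open variables, 7 fits only A (and all 7 values in {2, 3, 5, 6, 7, 8, 9} must be used), so A = 7.
The 6 still-open variables draw from only 6 values {2, 3, 5, 6, 8, 9}, so each is used; only H can be 9, hence H = 9.
C, D, G between them cover only {3, 5, 6} — a naked triple. Remove those values from B, E.
Determined: A=7, F=4, H=9. The other variables each still have more than one consistent value. That makes 3.

3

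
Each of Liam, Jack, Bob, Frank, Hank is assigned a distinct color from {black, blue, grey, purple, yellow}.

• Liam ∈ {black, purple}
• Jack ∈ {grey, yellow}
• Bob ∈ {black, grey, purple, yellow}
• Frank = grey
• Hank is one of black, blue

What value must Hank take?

Frank must be grey (only option left). Strike grey from Jack, Bob.
Jack has just one choice, so Jack = yellow. Strike yellow from Bob.
Among the 3 still-open variables, blue fits only Hank (and all 3 values in {black, blue, purple} must be used), so Hank = blue.

blue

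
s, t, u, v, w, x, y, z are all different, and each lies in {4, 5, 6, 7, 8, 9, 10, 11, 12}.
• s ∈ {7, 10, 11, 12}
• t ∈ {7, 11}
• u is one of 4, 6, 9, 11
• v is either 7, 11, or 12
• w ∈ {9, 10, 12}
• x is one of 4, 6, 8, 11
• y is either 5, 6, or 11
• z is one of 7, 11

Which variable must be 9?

w

t and z between them cover only {7, 11} — a naked pair. Remove those values from s, u, v, x, y.
v has just one choice, so v = 12. Remove 12 from s, w.
s must be 10 (only option left). Eliminate 10 elsewhere: w.
So 9 goes to w.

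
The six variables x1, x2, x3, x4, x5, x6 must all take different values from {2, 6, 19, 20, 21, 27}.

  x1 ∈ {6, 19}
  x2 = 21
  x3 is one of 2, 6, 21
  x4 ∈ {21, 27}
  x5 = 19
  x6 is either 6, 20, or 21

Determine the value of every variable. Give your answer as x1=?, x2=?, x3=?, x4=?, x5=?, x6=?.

x2 has just one choice, so x2 = 21. Eliminate 21 elsewhere: x3, x4, x6.
x4 has just one choice, so x4 = 27.
x5 must be 19 (only option left). Remove 19 from x1.
x1's domain is down to {6}, so x1 = 6. So x3, x6 can't be 6.
x3 has just one choice, so x3 = 2.
x6 must be 20 (only option left).

x1=6, x2=21, x3=2, x4=27, x5=19, x6=20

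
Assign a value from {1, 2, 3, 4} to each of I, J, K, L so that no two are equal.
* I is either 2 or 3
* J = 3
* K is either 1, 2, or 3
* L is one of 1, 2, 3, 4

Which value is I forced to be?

2

J's domain is down to {3}, so J = 3. Remove 3 from I, K, L.
So I = 2.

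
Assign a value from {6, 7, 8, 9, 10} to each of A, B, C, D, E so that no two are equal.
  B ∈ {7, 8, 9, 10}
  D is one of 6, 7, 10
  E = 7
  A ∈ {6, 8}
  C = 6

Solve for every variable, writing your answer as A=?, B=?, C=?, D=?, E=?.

A=8, B=9, C=6, D=10, E=7

C must be 6 (only option left). Strike 6 from A, D.
E must be 7 (only option left). Eliminate 7 elsewhere: B, D.
A has just one choice, so A = 8. So B can't be 8.
That leaves D = 10. Eliminate 10 elsewhere: B.
That leaves B = 9.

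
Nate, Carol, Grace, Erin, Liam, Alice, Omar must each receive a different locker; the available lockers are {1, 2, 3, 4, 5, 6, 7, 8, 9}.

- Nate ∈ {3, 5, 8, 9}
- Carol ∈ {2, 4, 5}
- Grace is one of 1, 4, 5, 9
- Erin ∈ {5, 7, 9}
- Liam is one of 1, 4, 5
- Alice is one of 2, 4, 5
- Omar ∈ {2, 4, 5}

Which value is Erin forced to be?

Carol, Alice, Omar share exactly the 3 values {2, 4, 5}; by pigeonhole those values go to them, so strike 2, 4, 5 from Nate, Grace, Erin, Liam.
Liam's domain is down to {1}, so Liam = 1. Remove 1 from Grace.
That leaves Grace = 9. So Nate, Erin can't be 9.
So Erin = 7.

7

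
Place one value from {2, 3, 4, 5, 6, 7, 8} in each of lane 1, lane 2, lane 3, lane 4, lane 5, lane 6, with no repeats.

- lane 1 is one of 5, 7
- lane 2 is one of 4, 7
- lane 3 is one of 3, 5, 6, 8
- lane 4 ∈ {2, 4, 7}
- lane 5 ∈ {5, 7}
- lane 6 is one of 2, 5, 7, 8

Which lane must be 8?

lane 1 and lane 5 between them cover only {5, 7} — a naked pair. Remove those values from lane 2, lane 3, lane 4, lane 6.
That leaves lane 2 = 4. Strike 4 from lane 4.
That leaves lane 4 = 2. Strike 2 from lane 6.
So 8 goes to lane 6.

lane 6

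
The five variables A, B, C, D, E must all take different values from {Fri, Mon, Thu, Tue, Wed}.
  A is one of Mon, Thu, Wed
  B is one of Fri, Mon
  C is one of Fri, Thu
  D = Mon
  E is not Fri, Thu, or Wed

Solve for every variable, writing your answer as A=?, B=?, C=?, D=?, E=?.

A=Wed, B=Fri, C=Thu, D=Mon, E=Tue

D's domain is down to {Mon}, so D = Mon. Eliminate Mon elsewhere: A, B, E.
E must be Tue (only option left).
B has just one choice, so B = Fri. Eliminate Fri elsewhere: C.
C's domain is down to {Thu}, so C = Thu. Strike Thu from A.
That leaves A = Wed.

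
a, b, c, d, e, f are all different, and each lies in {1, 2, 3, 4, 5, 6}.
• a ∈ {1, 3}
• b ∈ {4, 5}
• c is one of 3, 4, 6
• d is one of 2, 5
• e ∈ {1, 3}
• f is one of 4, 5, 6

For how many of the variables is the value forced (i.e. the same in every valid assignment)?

The 6 variables together cover exactly {1, 2, 3, 4, 5, 6} — 6 values for 6 variables — and 2 appears only in d's list, so d = 2.
The 2 variables a and e are confined to {1, 3}, which locks those values in; drop them from c.
Determined: d=2. The other variables each still have more than one consistent value. That makes 1.

1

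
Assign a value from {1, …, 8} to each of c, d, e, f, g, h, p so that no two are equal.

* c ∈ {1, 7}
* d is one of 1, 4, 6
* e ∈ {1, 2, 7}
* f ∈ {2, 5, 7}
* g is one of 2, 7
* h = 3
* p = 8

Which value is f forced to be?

5

h has just one choice, so h = 3.
That leaves p = 8.
c, e, g between them cover only {1, 2, 7} — a naked triple. Remove those values from d, f.
So f = 5.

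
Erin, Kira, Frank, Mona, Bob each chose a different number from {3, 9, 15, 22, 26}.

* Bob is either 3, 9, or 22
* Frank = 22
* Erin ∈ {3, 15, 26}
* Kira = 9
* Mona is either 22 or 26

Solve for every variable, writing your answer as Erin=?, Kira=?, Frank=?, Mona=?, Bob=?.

Erin=15, Kira=9, Frank=22, Mona=26, Bob=3

Kira's domain is down to {9}, so Kira = 9. Eliminate 9 elsewhere: Bob.
Frank has just one choice, so Frank = 22. So Mona, Bob can't be 22.
Mona's domain is down to {26}, so Mona = 26. Eliminate 26 elsewhere: Erin.
Bob must be 3 (only option left). Remove 3 from Erin.
Erin has just one choice, so Erin = 15.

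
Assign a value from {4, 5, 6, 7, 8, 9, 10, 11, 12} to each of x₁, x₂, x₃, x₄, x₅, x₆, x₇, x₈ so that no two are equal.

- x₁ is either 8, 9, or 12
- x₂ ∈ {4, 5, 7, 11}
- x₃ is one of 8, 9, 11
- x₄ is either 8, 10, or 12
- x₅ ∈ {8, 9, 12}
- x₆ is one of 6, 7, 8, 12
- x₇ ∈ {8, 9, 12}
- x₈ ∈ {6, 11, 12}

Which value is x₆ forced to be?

7

The 3 variables x₁, x₅, x₇ are confined to {8, 9, 12}, which locks those values in; drop them from x₃, x₄, x₆, x₈.
That leaves x₃ = 11. So x₂, x₈ can't be 11.
That leaves x₄ = 10.
x₈ must be 6 (only option left). So x₆ can't be 6.
So x₆ = 7.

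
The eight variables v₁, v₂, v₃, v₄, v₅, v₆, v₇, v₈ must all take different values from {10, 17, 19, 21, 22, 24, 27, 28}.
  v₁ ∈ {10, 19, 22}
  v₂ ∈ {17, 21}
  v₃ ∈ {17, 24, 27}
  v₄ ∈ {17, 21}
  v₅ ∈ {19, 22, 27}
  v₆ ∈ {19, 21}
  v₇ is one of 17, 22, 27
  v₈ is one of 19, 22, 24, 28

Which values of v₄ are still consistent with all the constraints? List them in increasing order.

Among the 8 variables, 10 fits only v₁ (and all 8 values in {10, 17, 19, 21, 22, 24, 27, 28} must be used), so v₁ = 10.
The 7 still-open variables draw from only 7 values {17, 19, 21, 22, 24, 27, 28}, so each is used; only v₈ can be 28, hence v₈ = 28.
The 6 still-open variables draw from only 6 values {17, 19, 21, 22, 24, 27}, so each is used; only v₃ can be 24, hence v₃ = 24.
v₂ and v₄ share exactly the 2 values {17, 21}; by pigeonhole those values go to them, so strike 17, 21 from v₆, v₇.
v₆ must be 19 (only option left). Strike 19 from v₅.
No further eliminations apply; v₄ can still be any of 17, 21.

17, 21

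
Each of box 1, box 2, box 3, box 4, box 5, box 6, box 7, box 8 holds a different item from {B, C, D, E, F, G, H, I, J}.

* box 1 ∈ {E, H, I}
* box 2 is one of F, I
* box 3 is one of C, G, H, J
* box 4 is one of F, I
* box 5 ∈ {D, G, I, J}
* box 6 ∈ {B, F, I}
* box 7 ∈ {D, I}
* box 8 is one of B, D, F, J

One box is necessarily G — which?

box 2 and box 4 between them cover only {F, I} — a naked pair. Remove those values from box 1, box 5, box 6, box 7, box 8.
box 6 has just one choice, so box 6 = B. Remove B from box 8.
That leaves box 7 = D. Strike D from box 5, box 8.
That leaves box 8 = J. Eliminate J elsewhere: box 3, box 5.
So G goes to box 5.

box 5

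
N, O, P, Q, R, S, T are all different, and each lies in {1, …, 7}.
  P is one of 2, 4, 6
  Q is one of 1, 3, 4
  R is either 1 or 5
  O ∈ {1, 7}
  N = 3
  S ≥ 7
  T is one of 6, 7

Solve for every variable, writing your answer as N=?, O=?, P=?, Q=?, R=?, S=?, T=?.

N must be 3 (only option left). So Q can't be 3.
S has just one choice, so S = 7. So O, T can't be 7.
T's domain is down to {6}, so T = 6. Remove 6 from P.
O's domain is down to {1}, so O = 1. Remove 1 from Q, R.
Q has just one choice, so Q = 4. So P can't be 4.
That leaves R = 5.
P's domain is down to {2}, so P = 2.

N=3, O=1, P=2, Q=4, R=5, S=7, T=6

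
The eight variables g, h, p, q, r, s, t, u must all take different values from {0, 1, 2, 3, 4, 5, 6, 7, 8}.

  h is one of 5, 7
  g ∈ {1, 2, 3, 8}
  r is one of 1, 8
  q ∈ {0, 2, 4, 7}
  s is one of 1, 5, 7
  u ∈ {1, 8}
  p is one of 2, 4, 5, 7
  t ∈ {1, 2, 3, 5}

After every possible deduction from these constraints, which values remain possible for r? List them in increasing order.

The 8 variables draw from only 8 values {0, 1, 2, 3, 4, 5, 7, 8}, so each is used; only q can be 0, hence q = 0.
The 7 still-open variables draw from only 7 values {1, 2, 3, 4, 5, 7, 8}, so each is used; only p can be 4, hence p = 4.
r and u share exactly the 2 values {1, 8}; by pigeonhole those values go to them, so strike 1, 8 from g, s, t.
The 2 variables h and s are confined to {5, 7}, which locks those values in; drop them from t.
No further eliminations apply; r can still be any of 1, 8.

1, 8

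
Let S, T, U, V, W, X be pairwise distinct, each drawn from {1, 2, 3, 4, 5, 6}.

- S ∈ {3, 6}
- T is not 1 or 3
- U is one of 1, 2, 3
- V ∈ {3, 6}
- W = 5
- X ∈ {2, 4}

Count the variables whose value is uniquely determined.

2

W's domain is down to {5}, so W = 5. Strike 5 from T.
The 5 still-open variables together cover exactly {1, 2, 3, 4, 6} — 5 values for 5 variables — and 1 appears only in U's list, so U = 1.
S and V share exactly the 2 values {3, 6}; by pigeonhole those values go to them, so strike 3, 6 from T.
Determined: U=1, W=5. The other variables each still have more than one consistent value. That makes 2.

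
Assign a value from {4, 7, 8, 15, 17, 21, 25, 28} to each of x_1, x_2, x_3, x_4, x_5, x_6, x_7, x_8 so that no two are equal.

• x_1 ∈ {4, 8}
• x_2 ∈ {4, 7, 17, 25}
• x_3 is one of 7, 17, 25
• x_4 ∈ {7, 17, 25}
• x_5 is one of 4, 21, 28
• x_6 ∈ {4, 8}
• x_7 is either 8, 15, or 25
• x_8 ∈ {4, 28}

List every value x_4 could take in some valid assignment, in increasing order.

Among the 8 variables, 15 fits only x_7 (and all 8 values in {4, 7, 8, 15, 17, 21, 25, 28} must be used), so x_7 = 15.
The 7 still-open variables together cover exactly {4, 7, 8, 17, 21, 25, 28} — 7 values for 7 variables — and 21 appears only in x_5's list, so x_5 = 21.
The 6 still-open variables together cover exactly {4, 7, 8, 17, 25, 28} — 6 values for 6 variables — and 28 appears only in x_8's list, so x_8 = 28.
x_1 and x_6 between them cover only {4, 8} — a naked pair. Remove those values from x_2.
No further eliminations apply; x_4 can still be any of 7, 17, 25.

7, 17, 25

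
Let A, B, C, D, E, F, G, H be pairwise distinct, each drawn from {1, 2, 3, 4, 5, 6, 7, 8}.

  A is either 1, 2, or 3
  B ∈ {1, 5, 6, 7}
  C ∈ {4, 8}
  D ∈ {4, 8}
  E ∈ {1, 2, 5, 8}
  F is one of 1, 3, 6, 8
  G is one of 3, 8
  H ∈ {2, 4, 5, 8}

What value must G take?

The 8 variables together cover exactly {1, 2, 3, 4, 5, 6, 7, 8} — 8 values for 8 variables — and 7 appears only in B's list, so B = 7.
The 7 still-open variables together cover exactly {1, 2, 3, 4, 5, 6, 8} — 7 values for 7 variables — and 6 appears only in F's list, so F = 6.
The 2 variables C and D are confined to {4, 8}, which locks those values in; drop them from E, G, H.
So G = 3.

3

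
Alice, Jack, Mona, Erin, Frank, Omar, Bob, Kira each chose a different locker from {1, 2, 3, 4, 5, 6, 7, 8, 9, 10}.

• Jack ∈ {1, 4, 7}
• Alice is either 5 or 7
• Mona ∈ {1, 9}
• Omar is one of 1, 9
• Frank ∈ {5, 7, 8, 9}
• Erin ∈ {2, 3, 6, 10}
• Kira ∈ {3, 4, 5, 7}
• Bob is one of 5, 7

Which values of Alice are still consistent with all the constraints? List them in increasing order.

5, 7

Alice and Bob between them cover only {5, 7} — a naked pair. Remove those values from Jack, Frank, Kira.
Mona and Omar between them cover only {1, 9} — a naked pair. Remove those values from Jack, Frank.
Jack's domain is down to {4}, so Jack = 4. Strike 4 from Kira.
That leaves Frank = 8.
That leaves Kira = 3. Eliminate 3 elsewhere: Erin.
No further eliminations apply; Alice can still be any of 5, 7.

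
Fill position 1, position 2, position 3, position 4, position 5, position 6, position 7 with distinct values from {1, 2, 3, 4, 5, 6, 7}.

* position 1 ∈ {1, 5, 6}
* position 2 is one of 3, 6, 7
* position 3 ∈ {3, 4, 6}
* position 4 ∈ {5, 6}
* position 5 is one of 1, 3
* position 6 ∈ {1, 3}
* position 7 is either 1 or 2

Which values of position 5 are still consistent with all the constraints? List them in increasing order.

The 7 variables draw from only 7 values {1, 2, 3, 4, 5, 6, 7}, so each is used; only position 7 can be 2, hence position 7 = 2.
The 6 still-open variables together cover exactly {1, 3, 4, 5, 6, 7} — 6 values for 6 variables — and 4 appears only in position 3's list, so position 3 = 4.
The 5 still-open variables together cover exactly {1, 3, 5, 6, 7} — 5 values for 5 variables — and 7 appears only in position 2's list, so position 2 = 7.
position 5 and position 6 share exactly the 2 values {1, 3}; by pigeonhole those values go to them, so strike 1, 3 from position 1.
No further eliminations apply; position 5 can still be any of 1, 3.

1, 3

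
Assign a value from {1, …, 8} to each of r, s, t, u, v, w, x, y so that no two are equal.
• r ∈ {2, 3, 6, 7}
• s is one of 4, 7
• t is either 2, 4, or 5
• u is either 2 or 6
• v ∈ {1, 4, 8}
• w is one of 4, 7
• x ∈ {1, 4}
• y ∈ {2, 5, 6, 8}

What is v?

Among the 8 variables, 3 fits only r (and all 8 values in {1, 2, 3, 4, 5, 6, 7, 8} must be used), so r = 3.
s and w between them cover only {4, 7} — a naked pair. Remove those values from t, v, x.
That leaves x = 1. Remove 1 from v.
So v = 8.

8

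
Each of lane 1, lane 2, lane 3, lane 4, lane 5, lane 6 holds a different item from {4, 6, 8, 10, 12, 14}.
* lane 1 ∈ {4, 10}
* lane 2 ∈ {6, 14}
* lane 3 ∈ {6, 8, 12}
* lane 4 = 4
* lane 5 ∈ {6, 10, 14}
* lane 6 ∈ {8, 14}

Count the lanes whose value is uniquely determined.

4

lane 4's domain is down to {4}, so lane 4 = 4. Strike 4 from lane 1.
That leaves lane 1 = 10. Strike 10 from lane 5.
Among the 4 still-open variables, 12 fits only lane 3 (and all 4 values in {6, 8, 12, 14} must be used), so lane 3 = 12.
The 3 still-open variables together cover exactly {6, 8, 14} — 3 values for 3 variables — and 8 appears only in lane 6's list, so lane 6 = 8.
Determined: lane 1=10, lane 3=12, lane 4=4, lane 6=8. The other lanes each still have more than one consistent value. That makes 4.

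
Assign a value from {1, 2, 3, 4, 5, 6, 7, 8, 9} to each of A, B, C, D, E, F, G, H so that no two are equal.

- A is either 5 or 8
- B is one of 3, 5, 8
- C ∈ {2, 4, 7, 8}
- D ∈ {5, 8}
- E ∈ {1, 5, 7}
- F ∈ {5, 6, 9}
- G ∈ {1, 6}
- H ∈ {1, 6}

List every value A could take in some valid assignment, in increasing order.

5, 8

A and D share exactly the 2 values {5, 8}; by pigeonhole those values go to them, so strike 5, 8 from B, C, E, F.
B's domain is down to {3}, so B = 3.
G and H between them cover only {1, 6} — a naked pair. Remove those values from E, F.
E must be 7 (only option left). Remove 7 from C.
F has just one choice, so F = 9.
No further eliminations apply; A can still be any of 5, 8.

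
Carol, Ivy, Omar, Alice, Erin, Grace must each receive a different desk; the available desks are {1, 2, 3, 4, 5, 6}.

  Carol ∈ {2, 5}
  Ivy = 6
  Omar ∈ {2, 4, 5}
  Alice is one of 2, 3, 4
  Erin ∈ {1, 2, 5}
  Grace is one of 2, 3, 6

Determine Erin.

1

Ivy has just one choice, so Ivy = 6. Eliminate 6 elsewhere: Grace.
Among the 5 still-open variables, 1 fits only Erin (and all 5 values in {1, 2, 3, 4, 5} must be used), so Erin = 1.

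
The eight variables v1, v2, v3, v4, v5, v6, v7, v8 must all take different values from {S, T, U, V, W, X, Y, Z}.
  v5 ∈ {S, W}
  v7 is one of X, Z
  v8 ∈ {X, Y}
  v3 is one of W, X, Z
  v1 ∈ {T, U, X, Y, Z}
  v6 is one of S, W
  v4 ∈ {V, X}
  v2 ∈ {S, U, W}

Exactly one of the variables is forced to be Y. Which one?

v8

Among the 8 variables, T fits only v1 (and all 8 values in {S, T, U, V, W, X, Y, Z} must be used), so v1 = T.
The 7 still-open variables together cover exactly {S, U, V, W, X, Y, Z} — 7 values for 7 variables — and U appears only in v2's list, so v2 = U.
The 6 still-open variables draw from only 6 values {S, V, W, X, Y, Z}, so each is used; only v4 can be V, hence v4 = V.
The 5 still-open variables draw from only 5 values {S, W, X, Y, Z}, so each is used; only v8 can be Y, hence v8 = Y.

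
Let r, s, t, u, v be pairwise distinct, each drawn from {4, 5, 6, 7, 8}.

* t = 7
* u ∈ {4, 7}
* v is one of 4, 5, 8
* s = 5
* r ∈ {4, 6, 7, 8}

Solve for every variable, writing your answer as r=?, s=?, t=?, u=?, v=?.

r=6, s=5, t=7, u=4, v=8

s's domain is down to {5}, so s = 5. Strike 5 from v.
t has just one choice, so t = 7. Strike 7 from r, u.
That leaves u = 4. Strike 4 from r, v.
v must be 8 (only option left). Strike 8 from r.
r's domain is down to {6}, so r = 6.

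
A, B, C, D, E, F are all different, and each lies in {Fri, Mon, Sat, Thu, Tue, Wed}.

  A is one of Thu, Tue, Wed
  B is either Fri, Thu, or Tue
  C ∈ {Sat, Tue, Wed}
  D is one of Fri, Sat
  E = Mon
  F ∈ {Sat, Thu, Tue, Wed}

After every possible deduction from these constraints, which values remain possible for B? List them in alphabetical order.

E must be Mon (only option left).
No further eliminations apply; B can still be any of Fri, Thu, Tue.

Fri, Thu, Tue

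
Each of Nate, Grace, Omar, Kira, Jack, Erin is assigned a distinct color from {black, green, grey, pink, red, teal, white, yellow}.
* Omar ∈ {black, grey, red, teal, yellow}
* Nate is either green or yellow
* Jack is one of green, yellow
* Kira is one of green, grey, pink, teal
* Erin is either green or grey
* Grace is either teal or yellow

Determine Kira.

pink

Nate and Jack share exactly the 2 values {green, yellow}; by pigeonhole those values go to them, so strike green, yellow from Grace, Omar, Kira, Erin.
That leaves Grace = teal. So Omar, Kira can't be teal.
That leaves Erin = grey. So Omar, Kira can't be grey.
So Kira = pink.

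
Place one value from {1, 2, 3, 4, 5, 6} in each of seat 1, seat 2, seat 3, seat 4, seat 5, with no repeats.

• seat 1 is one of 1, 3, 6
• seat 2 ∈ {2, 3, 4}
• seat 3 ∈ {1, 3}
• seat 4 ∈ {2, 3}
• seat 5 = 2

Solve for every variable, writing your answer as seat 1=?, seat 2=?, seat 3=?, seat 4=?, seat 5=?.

seat 5 must be 2 (only option left). So seat 2, seat 4 can't be 2.
seat 4 has just one choice, so seat 4 = 3. Remove 3 from seat 1, seat 2, seat 3.
seat 2 must be 4 (only option left).
That leaves seat 3 = 1. Strike 1 from seat 1.
seat 1 must be 6 (only option left).

seat 1=6, seat 2=4, seat 3=1, seat 4=3, seat 5=2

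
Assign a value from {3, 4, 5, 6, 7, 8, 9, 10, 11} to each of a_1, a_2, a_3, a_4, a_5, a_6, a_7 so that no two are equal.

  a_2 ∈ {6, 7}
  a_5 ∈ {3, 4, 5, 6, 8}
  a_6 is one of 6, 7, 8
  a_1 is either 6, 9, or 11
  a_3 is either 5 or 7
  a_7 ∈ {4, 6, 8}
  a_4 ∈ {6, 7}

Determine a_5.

3

The 2 variables a_2 and a_4 are confined to {6, 7}, which locks those values in; drop them from a_1, a_3, a_5, a_6, a_7.
a_3 must be 5 (only option left). Eliminate 5 elsewhere: a_5.
a_6's domain is down to {8}, so a_6 = 8. So a_5, a_7 can't be 8.
That leaves a_7 = 4. Eliminate 4 elsewhere: a_5.
So a_5 = 3.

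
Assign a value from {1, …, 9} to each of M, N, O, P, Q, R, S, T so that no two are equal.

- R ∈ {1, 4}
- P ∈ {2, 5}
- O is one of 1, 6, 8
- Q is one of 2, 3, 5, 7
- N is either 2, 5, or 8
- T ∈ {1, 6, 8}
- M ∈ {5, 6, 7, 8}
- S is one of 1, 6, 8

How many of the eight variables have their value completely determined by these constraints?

3

The 8 variables together cover exactly {1, 2, 3, 4, 5, 6, 7, 8} — 8 values for 8 variables — and 3 appears only in Q's list, so Q = 3.
The 7 still-open variables draw from only 7 values {1, 2, 4, 5, 6, 7, 8}, so each is used; only R can be 4, hence R = 4.
The 6 still-open variables together cover exactly {1, 2, 5, 6, 7, 8} — 6 values for 6 variables — and 7 appears only in M's list, so M = 7.
The 3 variables O, S, T are confined to {1, 6, 8}, which locks those values in; drop them from N.
Determined: M=7, Q=3, R=4. The other variables each still have more than one consistent value. That makes 3.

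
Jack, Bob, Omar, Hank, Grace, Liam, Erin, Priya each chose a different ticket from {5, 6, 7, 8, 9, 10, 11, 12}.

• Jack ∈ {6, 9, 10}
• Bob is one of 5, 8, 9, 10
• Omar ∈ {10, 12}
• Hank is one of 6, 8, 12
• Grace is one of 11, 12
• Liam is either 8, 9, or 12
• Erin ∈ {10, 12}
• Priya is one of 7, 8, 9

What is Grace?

The 8 variables draw from only 8 values {5, 6, 7, 8, 9, 10, 11, 12}, so each is used; only Bob can be 5, hence Bob = 5.
The 7 still-open variables draw from only 7 values {6, 7, 8, 9, 10, 11, 12}, so each is used; only Priya can be 7, hence Priya = 7.
The 6 still-open variables together cover exactly {6, 8, 9, 10, 11, 12} — 6 values for 6 variables — and 11 appears only in Grace's list, so Grace = 11.

11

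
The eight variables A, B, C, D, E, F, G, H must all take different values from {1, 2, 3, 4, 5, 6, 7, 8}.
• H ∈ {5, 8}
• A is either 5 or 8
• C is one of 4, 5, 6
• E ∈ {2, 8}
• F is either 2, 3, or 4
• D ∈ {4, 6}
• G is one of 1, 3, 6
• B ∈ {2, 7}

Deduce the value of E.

The 8 variables draw from only 8 values {1, 2, 3, 4, 5, 6, 7, 8}, so each is used; only G can be 1, hence G = 1.
The 7 still-open variables draw from only 7 values {2, 3, 4, 5, 6, 7, 8}, so each is used; only F can be 3, hence F = 3.
Among the 6 still-open variables, 7 fits only B (and all 6 values in {2, 4, 5, 6, 7, 8} must be used), so B = 7.
The 5 still-open variables together cover exactly {2, 4, 5, 6, 8} — 5 values for 5 variables — and 2 appears only in E's list, so E = 2.

2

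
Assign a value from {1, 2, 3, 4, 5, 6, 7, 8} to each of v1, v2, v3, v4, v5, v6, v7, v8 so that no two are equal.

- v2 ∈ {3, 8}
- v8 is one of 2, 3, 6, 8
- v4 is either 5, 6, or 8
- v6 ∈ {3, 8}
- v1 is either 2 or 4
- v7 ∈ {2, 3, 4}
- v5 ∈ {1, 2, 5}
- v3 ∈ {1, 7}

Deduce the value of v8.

Among the 8 variables, 7 fits only v3 (and all 8 values in {1, 2, 3, 4, 5, 6, 7, 8} must be used), so v3 = 7.
Among the 7 still-open variables, 1 fits only v5 (and all 7 values in {1, 2, 3, 4, 5, 6, 8} must be used), so v5 = 1.
The 6 still-open variables together cover exactly {2, 3, 4, 5, 6, 8} — 6 values for 6 variables — and 5 appears only in v4's list, so v4 = 5.
Among the 5 still-open variables, 6 fits only v8 (and all 5 values in {2, 3, 4, 6, 8} must be used), so v8 = 6.

6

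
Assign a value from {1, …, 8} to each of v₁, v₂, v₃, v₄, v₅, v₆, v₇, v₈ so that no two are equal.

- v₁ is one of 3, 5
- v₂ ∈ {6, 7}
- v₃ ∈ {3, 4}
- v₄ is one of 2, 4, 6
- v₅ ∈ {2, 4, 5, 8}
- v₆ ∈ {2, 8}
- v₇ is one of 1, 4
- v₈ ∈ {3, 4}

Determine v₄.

6

The 8 variables draw from only 8 values {1, 2, 3, 4, 5, 6, 7, 8}, so each is used; only v₇ can be 1, hence v₇ = 1.
Among the 7 still-open variables, 7 fits only v₂ (and all 7 values in {2, 3, 4, 5, 6, 7, 8} must be used), so v₂ = 7.
The 6 still-open variables together cover exactly {2, 3, 4, 5, 6, 8} — 6 values for 6 variables — and 6 appears only in v₄'s list, so v₄ = 6.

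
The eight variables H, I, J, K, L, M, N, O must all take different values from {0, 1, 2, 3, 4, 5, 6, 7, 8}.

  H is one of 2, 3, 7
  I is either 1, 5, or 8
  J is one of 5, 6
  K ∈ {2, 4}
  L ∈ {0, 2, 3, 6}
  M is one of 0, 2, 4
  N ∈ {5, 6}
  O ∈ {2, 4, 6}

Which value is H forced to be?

7

The 2 variables J and N are confined to {5, 6}, which locks those values in; drop them from I, L, O.
K and O between them cover only {2, 4} — a naked pair. Remove those values from H, L, M.
M's domain is down to {0}, so M = 0. Eliminate 0 elsewhere: L.
That leaves L = 3. So H can't be 3.
So H = 7.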